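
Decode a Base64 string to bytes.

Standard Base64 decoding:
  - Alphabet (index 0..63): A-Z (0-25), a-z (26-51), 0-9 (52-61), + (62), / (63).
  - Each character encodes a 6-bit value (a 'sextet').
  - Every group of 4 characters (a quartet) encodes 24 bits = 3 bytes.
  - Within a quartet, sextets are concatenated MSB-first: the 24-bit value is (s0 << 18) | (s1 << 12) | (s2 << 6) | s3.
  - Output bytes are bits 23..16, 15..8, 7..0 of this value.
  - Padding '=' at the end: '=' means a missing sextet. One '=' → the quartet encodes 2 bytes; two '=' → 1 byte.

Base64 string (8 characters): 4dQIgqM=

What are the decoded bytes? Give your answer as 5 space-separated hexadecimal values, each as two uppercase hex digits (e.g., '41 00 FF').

After char 0 ('4'=56): chars_in_quartet=1 acc=0x38 bytes_emitted=0
After char 1 ('d'=29): chars_in_quartet=2 acc=0xE1D bytes_emitted=0
After char 2 ('Q'=16): chars_in_quartet=3 acc=0x38750 bytes_emitted=0
After char 3 ('I'=8): chars_in_quartet=4 acc=0xE1D408 -> emit E1 D4 08, reset; bytes_emitted=3
After char 4 ('g'=32): chars_in_quartet=1 acc=0x20 bytes_emitted=3
After char 5 ('q'=42): chars_in_quartet=2 acc=0x82A bytes_emitted=3
After char 6 ('M'=12): chars_in_quartet=3 acc=0x20A8C bytes_emitted=3
Padding '=': partial quartet acc=0x20A8C -> emit 82 A3; bytes_emitted=5

Answer: E1 D4 08 82 A3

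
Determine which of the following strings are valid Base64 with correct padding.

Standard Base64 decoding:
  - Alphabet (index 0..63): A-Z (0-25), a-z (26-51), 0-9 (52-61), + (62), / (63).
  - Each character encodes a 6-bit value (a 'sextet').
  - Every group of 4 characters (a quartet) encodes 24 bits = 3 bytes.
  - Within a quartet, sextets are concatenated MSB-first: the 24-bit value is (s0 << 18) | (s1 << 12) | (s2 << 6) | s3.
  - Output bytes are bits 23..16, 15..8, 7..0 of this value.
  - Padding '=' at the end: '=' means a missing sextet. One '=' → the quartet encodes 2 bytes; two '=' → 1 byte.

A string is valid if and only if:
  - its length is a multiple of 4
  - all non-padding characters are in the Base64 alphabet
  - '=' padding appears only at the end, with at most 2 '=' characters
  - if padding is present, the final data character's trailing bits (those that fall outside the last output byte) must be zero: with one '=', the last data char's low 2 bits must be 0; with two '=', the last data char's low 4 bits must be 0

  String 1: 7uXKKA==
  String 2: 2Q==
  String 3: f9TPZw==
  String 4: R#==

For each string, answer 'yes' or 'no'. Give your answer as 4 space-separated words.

String 1: '7uXKKA==' → valid
String 2: '2Q==' → valid
String 3: 'f9TPZw==' → valid
String 4: 'R#==' → invalid (bad char(s): ['#'])

Answer: yes yes yes no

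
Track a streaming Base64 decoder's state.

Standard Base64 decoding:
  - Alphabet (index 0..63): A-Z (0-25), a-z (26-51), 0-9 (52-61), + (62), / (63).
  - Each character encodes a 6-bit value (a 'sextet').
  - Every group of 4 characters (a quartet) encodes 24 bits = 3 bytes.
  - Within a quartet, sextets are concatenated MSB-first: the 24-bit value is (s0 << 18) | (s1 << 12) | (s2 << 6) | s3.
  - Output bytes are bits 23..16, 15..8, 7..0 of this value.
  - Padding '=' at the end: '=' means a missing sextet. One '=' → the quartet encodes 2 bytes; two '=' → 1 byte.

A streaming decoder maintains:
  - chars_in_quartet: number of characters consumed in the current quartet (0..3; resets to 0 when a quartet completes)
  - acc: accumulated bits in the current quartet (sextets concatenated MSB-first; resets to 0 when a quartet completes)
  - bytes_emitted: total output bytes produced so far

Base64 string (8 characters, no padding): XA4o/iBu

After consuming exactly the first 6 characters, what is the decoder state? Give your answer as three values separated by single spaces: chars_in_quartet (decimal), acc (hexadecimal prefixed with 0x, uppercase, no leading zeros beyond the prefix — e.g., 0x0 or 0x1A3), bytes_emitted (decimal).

Answer: 2 0xFE2 3

Derivation:
After char 0 ('X'=23): chars_in_quartet=1 acc=0x17 bytes_emitted=0
After char 1 ('A'=0): chars_in_quartet=2 acc=0x5C0 bytes_emitted=0
After char 2 ('4'=56): chars_in_quartet=3 acc=0x17038 bytes_emitted=0
After char 3 ('o'=40): chars_in_quartet=4 acc=0x5C0E28 -> emit 5C 0E 28, reset; bytes_emitted=3
After char 4 ('/'=63): chars_in_quartet=1 acc=0x3F bytes_emitted=3
After char 5 ('i'=34): chars_in_quartet=2 acc=0xFE2 bytes_emitted=3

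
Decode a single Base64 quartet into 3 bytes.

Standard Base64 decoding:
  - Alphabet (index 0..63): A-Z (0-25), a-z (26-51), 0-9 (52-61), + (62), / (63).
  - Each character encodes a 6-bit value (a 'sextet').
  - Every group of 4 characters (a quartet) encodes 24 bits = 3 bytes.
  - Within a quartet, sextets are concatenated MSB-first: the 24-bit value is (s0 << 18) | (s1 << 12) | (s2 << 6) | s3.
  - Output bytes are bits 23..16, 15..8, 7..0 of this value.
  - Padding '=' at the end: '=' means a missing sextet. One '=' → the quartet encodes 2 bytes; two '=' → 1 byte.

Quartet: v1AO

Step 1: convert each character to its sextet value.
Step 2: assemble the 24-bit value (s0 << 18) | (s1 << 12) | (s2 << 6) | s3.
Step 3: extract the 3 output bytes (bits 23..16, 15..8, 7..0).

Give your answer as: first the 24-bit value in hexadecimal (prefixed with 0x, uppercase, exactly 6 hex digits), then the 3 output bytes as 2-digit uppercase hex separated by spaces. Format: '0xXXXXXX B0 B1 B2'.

Sextets: v=47, 1=53, A=0, O=14
24-bit: (47<<18) | (53<<12) | (0<<6) | 14
      = 0xBC0000 | 0x035000 | 0x000000 | 0x00000E
      = 0xBF500E
Bytes: (v>>16)&0xFF=BF, (v>>8)&0xFF=50, v&0xFF=0E

Answer: 0xBF500E BF 50 0E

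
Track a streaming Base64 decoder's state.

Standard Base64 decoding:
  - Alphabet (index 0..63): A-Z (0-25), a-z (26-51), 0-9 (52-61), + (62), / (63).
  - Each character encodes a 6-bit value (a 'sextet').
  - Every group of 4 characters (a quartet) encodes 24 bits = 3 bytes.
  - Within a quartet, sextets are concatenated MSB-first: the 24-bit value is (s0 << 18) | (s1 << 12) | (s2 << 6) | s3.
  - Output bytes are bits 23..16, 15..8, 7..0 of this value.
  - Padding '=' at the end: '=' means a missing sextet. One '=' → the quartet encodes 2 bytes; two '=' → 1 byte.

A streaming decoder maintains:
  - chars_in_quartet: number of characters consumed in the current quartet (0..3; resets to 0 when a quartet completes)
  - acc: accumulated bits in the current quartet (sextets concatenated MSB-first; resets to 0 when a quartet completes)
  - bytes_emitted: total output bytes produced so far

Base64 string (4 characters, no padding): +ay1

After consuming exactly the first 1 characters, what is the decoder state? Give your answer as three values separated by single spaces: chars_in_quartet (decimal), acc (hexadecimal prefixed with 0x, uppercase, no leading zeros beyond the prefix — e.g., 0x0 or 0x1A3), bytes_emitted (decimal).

Answer: 1 0x3E 0

Derivation:
After char 0 ('+'=62): chars_in_quartet=1 acc=0x3E bytes_emitted=0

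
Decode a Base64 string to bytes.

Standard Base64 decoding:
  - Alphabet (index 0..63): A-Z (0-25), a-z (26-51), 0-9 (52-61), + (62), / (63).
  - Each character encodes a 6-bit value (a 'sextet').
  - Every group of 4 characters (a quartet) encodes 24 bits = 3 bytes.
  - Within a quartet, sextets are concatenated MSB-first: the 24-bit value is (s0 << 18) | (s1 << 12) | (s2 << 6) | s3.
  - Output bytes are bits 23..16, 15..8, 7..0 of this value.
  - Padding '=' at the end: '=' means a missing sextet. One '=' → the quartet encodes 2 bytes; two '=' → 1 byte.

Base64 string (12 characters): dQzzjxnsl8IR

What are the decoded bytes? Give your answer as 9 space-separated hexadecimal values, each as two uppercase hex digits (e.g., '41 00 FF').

Answer: 75 0C F3 8F 19 EC 97 C2 11

Derivation:
After char 0 ('d'=29): chars_in_quartet=1 acc=0x1D bytes_emitted=0
After char 1 ('Q'=16): chars_in_quartet=2 acc=0x750 bytes_emitted=0
After char 2 ('z'=51): chars_in_quartet=3 acc=0x1D433 bytes_emitted=0
After char 3 ('z'=51): chars_in_quartet=4 acc=0x750CF3 -> emit 75 0C F3, reset; bytes_emitted=3
After char 4 ('j'=35): chars_in_quartet=1 acc=0x23 bytes_emitted=3
After char 5 ('x'=49): chars_in_quartet=2 acc=0x8F1 bytes_emitted=3
After char 6 ('n'=39): chars_in_quartet=3 acc=0x23C67 bytes_emitted=3
After char 7 ('s'=44): chars_in_quartet=4 acc=0x8F19EC -> emit 8F 19 EC, reset; bytes_emitted=6
After char 8 ('l'=37): chars_in_quartet=1 acc=0x25 bytes_emitted=6
After char 9 ('8'=60): chars_in_quartet=2 acc=0x97C bytes_emitted=6
After char 10 ('I'=8): chars_in_quartet=3 acc=0x25F08 bytes_emitted=6
After char 11 ('R'=17): chars_in_quartet=4 acc=0x97C211 -> emit 97 C2 11, reset; bytes_emitted=9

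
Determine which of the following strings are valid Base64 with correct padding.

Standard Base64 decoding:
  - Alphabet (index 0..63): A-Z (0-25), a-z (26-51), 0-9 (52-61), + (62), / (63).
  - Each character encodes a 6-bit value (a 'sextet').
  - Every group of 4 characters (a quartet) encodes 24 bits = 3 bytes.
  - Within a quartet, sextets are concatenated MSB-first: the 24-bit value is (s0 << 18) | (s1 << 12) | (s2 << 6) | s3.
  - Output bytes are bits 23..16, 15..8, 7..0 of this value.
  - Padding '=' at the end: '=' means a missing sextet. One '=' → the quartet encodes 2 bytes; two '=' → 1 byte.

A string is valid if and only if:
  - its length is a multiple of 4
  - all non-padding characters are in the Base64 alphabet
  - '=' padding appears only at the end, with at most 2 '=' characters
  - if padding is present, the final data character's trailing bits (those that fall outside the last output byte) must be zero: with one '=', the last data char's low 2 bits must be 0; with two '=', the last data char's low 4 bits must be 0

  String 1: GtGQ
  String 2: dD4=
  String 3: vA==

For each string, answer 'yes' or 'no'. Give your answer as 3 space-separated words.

Answer: yes yes yes

Derivation:
String 1: 'GtGQ' → valid
String 2: 'dD4=' → valid
String 3: 'vA==' → valid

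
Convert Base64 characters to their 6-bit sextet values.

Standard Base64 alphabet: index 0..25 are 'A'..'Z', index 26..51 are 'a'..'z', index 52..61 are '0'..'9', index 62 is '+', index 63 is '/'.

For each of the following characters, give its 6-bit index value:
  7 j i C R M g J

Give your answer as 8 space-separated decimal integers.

Answer: 59 35 34 2 17 12 32 9

Derivation:
'7': 0..9 range, 52 + ord('7') − ord('0') = 59
'j': a..z range, 26 + ord('j') − ord('a') = 35
'i': a..z range, 26 + ord('i') − ord('a') = 34
'C': A..Z range, ord('C') − ord('A') = 2
'R': A..Z range, ord('R') − ord('A') = 17
'M': A..Z range, ord('M') − ord('A') = 12
'g': a..z range, 26 + ord('g') − ord('a') = 32
'J': A..Z range, ord('J') − ord('A') = 9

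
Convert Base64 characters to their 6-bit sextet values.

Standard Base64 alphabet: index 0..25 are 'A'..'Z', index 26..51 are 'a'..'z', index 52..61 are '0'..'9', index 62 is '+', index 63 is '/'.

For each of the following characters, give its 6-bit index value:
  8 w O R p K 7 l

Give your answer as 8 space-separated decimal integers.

Answer: 60 48 14 17 41 10 59 37

Derivation:
'8': 0..9 range, 52 + ord('8') − ord('0') = 60
'w': a..z range, 26 + ord('w') − ord('a') = 48
'O': A..Z range, ord('O') − ord('A') = 14
'R': A..Z range, ord('R') − ord('A') = 17
'p': a..z range, 26 + ord('p') − ord('a') = 41
'K': A..Z range, ord('K') − ord('A') = 10
'7': 0..9 range, 52 + ord('7') − ord('0') = 59
'l': a..z range, 26 + ord('l') − ord('a') = 37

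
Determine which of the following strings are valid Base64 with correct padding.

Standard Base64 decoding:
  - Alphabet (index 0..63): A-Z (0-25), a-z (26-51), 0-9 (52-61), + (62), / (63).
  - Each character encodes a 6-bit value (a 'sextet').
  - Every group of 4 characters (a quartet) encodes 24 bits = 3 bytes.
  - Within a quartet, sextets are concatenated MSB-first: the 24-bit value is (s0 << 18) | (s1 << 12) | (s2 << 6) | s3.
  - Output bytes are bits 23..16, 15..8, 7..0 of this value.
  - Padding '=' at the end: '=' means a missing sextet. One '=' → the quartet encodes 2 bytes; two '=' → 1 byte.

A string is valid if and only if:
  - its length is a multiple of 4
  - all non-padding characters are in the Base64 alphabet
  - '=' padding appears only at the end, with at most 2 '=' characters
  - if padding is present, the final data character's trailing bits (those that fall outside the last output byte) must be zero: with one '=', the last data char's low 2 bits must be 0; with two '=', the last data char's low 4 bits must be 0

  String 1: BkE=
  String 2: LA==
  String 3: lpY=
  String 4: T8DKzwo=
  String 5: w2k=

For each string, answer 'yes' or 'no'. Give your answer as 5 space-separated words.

Answer: yes yes yes yes yes

Derivation:
String 1: 'BkE=' → valid
String 2: 'LA==' → valid
String 3: 'lpY=' → valid
String 4: 'T8DKzwo=' → valid
String 5: 'w2k=' → valid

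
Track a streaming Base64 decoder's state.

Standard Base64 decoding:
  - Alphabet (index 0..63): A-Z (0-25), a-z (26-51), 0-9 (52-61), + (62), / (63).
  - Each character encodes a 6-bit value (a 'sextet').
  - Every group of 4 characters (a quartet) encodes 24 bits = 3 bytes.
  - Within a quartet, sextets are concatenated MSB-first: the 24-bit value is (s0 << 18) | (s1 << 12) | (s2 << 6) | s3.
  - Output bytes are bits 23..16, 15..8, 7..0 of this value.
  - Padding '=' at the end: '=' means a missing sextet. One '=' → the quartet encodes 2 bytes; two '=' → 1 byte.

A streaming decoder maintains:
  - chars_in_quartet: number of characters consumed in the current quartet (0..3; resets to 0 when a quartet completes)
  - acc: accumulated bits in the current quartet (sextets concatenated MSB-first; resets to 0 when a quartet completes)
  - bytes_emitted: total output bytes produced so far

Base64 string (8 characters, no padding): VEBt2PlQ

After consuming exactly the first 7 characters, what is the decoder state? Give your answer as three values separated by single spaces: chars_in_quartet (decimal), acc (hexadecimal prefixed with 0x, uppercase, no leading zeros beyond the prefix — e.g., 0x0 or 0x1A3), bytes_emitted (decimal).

Answer: 3 0x363E5 3

Derivation:
After char 0 ('V'=21): chars_in_quartet=1 acc=0x15 bytes_emitted=0
After char 1 ('E'=4): chars_in_quartet=2 acc=0x544 bytes_emitted=0
After char 2 ('B'=1): chars_in_quartet=3 acc=0x15101 bytes_emitted=0
After char 3 ('t'=45): chars_in_quartet=4 acc=0x54406D -> emit 54 40 6D, reset; bytes_emitted=3
After char 4 ('2'=54): chars_in_quartet=1 acc=0x36 bytes_emitted=3
After char 5 ('P'=15): chars_in_quartet=2 acc=0xD8F bytes_emitted=3
After char 6 ('l'=37): chars_in_quartet=3 acc=0x363E5 bytes_emitted=3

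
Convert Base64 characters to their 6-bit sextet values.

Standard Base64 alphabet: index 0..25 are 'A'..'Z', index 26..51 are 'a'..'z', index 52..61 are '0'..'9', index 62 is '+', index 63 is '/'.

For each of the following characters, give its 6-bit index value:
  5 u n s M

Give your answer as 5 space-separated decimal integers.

Answer: 57 46 39 44 12

Derivation:
'5': 0..9 range, 52 + ord('5') − ord('0') = 57
'u': a..z range, 26 + ord('u') − ord('a') = 46
'n': a..z range, 26 + ord('n') − ord('a') = 39
's': a..z range, 26 + ord('s') − ord('a') = 44
'M': A..Z range, ord('M') − ord('A') = 12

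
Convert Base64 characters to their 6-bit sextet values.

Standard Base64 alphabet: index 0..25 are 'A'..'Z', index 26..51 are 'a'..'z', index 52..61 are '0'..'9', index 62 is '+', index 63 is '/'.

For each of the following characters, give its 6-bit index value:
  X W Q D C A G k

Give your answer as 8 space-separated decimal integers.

'X': A..Z range, ord('X') − ord('A') = 23
'W': A..Z range, ord('W') − ord('A') = 22
'Q': A..Z range, ord('Q') − ord('A') = 16
'D': A..Z range, ord('D') − ord('A') = 3
'C': A..Z range, ord('C') − ord('A') = 2
'A': A..Z range, ord('A') − ord('A') = 0
'G': A..Z range, ord('G') − ord('A') = 6
'k': a..z range, 26 + ord('k') − ord('a') = 36

Answer: 23 22 16 3 2 0 6 36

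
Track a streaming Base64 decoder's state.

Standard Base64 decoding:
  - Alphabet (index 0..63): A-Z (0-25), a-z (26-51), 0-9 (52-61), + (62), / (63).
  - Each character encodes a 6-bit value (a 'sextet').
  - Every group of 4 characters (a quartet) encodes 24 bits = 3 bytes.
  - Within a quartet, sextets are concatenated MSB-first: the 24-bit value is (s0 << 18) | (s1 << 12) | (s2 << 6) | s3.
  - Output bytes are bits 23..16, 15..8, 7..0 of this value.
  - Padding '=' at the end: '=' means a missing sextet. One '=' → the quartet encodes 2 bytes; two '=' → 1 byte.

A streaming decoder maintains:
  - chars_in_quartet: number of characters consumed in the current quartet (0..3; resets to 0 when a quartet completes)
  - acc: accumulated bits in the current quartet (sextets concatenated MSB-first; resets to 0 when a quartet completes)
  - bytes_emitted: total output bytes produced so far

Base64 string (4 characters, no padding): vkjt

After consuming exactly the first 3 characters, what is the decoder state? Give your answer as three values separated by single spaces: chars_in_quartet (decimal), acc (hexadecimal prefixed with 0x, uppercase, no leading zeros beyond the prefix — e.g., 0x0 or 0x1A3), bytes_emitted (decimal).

Answer: 3 0x2F923 0

Derivation:
After char 0 ('v'=47): chars_in_quartet=1 acc=0x2F bytes_emitted=0
After char 1 ('k'=36): chars_in_quartet=2 acc=0xBE4 bytes_emitted=0
After char 2 ('j'=35): chars_in_quartet=3 acc=0x2F923 bytes_emitted=0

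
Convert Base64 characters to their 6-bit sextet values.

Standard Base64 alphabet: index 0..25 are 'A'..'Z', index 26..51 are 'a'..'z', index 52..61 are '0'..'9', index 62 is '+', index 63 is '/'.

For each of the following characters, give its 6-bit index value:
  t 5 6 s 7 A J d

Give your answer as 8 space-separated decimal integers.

't': a..z range, 26 + ord('t') − ord('a') = 45
'5': 0..9 range, 52 + ord('5') − ord('0') = 57
'6': 0..9 range, 52 + ord('6') − ord('0') = 58
's': a..z range, 26 + ord('s') − ord('a') = 44
'7': 0..9 range, 52 + ord('7') − ord('0') = 59
'A': A..Z range, ord('A') − ord('A') = 0
'J': A..Z range, ord('J') − ord('A') = 9
'd': a..z range, 26 + ord('d') − ord('a') = 29

Answer: 45 57 58 44 59 0 9 29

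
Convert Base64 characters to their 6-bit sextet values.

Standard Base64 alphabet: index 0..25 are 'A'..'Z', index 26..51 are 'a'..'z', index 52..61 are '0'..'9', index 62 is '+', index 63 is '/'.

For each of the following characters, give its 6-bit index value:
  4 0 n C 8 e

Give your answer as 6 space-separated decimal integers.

Answer: 56 52 39 2 60 30

Derivation:
'4': 0..9 range, 52 + ord('4') − ord('0') = 56
'0': 0..9 range, 52 + ord('0') − ord('0') = 52
'n': a..z range, 26 + ord('n') − ord('a') = 39
'C': A..Z range, ord('C') − ord('A') = 2
'8': 0..9 range, 52 + ord('8') − ord('0') = 60
'e': a..z range, 26 + ord('e') − ord('a') = 30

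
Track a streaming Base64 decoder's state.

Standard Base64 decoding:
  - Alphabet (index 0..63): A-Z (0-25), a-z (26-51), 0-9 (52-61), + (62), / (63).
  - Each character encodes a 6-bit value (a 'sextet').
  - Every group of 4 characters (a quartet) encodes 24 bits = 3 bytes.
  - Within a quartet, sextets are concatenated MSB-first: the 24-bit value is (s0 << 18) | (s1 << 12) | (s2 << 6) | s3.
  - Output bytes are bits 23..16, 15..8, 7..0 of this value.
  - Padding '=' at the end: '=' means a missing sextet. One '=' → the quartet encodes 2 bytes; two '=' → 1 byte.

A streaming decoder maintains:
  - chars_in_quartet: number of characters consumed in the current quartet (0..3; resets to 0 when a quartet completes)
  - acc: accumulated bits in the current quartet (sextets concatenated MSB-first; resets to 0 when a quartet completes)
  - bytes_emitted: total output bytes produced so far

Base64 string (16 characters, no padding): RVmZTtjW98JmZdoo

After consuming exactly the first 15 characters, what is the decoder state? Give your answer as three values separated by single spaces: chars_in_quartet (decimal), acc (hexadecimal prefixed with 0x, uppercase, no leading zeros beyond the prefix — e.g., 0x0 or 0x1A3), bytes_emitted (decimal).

After char 0 ('R'=17): chars_in_quartet=1 acc=0x11 bytes_emitted=0
After char 1 ('V'=21): chars_in_quartet=2 acc=0x455 bytes_emitted=0
After char 2 ('m'=38): chars_in_quartet=3 acc=0x11566 bytes_emitted=0
After char 3 ('Z'=25): chars_in_quartet=4 acc=0x455999 -> emit 45 59 99, reset; bytes_emitted=3
After char 4 ('T'=19): chars_in_quartet=1 acc=0x13 bytes_emitted=3
After char 5 ('t'=45): chars_in_quartet=2 acc=0x4ED bytes_emitted=3
After char 6 ('j'=35): chars_in_quartet=3 acc=0x13B63 bytes_emitted=3
After char 7 ('W'=22): chars_in_quartet=4 acc=0x4ED8D6 -> emit 4E D8 D6, reset; bytes_emitted=6
After char 8 ('9'=61): chars_in_quartet=1 acc=0x3D bytes_emitted=6
After char 9 ('8'=60): chars_in_quartet=2 acc=0xF7C bytes_emitted=6
After char 10 ('J'=9): chars_in_quartet=3 acc=0x3DF09 bytes_emitted=6
After char 11 ('m'=38): chars_in_quartet=4 acc=0xF7C266 -> emit F7 C2 66, reset; bytes_emitted=9
After char 12 ('Z'=25): chars_in_quartet=1 acc=0x19 bytes_emitted=9
After char 13 ('d'=29): chars_in_quartet=2 acc=0x65D bytes_emitted=9
After char 14 ('o'=40): chars_in_quartet=3 acc=0x19768 bytes_emitted=9

Answer: 3 0x19768 9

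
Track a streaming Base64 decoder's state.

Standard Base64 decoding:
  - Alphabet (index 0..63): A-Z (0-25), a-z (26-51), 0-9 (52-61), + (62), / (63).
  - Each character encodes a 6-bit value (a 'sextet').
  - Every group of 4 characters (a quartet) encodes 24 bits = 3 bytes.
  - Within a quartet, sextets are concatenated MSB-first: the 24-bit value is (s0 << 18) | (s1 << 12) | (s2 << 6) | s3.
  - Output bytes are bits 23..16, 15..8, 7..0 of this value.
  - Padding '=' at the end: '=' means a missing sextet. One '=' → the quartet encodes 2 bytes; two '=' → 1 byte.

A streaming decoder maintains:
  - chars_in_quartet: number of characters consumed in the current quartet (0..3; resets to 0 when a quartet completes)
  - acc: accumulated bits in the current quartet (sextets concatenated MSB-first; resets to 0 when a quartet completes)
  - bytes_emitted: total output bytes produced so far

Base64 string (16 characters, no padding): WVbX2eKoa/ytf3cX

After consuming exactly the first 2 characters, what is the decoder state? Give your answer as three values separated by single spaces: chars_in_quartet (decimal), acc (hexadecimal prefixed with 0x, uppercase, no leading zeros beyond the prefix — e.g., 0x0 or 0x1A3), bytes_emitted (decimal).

Answer: 2 0x595 0

Derivation:
After char 0 ('W'=22): chars_in_quartet=1 acc=0x16 bytes_emitted=0
After char 1 ('V'=21): chars_in_quartet=2 acc=0x595 bytes_emitted=0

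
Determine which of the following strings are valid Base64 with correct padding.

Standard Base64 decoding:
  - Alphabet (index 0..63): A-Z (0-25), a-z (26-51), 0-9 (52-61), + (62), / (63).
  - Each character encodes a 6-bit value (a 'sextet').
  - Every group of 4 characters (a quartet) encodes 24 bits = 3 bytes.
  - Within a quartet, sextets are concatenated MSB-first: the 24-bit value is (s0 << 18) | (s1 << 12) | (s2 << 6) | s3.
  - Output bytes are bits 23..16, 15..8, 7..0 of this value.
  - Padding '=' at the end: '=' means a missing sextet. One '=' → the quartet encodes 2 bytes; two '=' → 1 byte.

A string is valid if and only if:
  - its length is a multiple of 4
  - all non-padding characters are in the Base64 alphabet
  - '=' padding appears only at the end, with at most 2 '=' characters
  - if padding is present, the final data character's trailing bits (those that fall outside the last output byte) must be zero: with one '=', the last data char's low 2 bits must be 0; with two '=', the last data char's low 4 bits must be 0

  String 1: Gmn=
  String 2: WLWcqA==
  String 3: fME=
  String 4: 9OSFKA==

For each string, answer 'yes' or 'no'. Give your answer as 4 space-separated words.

String 1: 'Gmn=' → invalid (bad trailing bits)
String 2: 'WLWcqA==' → valid
String 3: 'fME=' → valid
String 4: '9OSFKA==' → valid

Answer: no yes yes yes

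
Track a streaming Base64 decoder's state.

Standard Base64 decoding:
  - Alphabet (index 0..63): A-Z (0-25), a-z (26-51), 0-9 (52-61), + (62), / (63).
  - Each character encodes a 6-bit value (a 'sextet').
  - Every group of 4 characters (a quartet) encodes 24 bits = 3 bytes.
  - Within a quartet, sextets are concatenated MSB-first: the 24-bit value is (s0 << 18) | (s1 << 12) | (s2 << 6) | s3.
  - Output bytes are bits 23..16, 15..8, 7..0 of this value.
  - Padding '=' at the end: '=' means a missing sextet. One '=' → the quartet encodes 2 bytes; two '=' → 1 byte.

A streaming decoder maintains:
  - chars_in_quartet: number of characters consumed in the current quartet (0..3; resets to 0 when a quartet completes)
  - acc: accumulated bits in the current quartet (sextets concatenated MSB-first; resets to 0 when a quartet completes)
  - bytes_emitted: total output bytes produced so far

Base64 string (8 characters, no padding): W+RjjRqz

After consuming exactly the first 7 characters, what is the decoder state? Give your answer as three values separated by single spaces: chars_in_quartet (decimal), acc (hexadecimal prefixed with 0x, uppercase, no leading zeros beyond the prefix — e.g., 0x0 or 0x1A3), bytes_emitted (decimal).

Answer: 3 0x2346A 3

Derivation:
After char 0 ('W'=22): chars_in_quartet=1 acc=0x16 bytes_emitted=0
After char 1 ('+'=62): chars_in_quartet=2 acc=0x5BE bytes_emitted=0
After char 2 ('R'=17): chars_in_quartet=3 acc=0x16F91 bytes_emitted=0
After char 3 ('j'=35): chars_in_quartet=4 acc=0x5BE463 -> emit 5B E4 63, reset; bytes_emitted=3
After char 4 ('j'=35): chars_in_quartet=1 acc=0x23 bytes_emitted=3
After char 5 ('R'=17): chars_in_quartet=2 acc=0x8D1 bytes_emitted=3
After char 6 ('q'=42): chars_in_quartet=3 acc=0x2346A bytes_emitted=3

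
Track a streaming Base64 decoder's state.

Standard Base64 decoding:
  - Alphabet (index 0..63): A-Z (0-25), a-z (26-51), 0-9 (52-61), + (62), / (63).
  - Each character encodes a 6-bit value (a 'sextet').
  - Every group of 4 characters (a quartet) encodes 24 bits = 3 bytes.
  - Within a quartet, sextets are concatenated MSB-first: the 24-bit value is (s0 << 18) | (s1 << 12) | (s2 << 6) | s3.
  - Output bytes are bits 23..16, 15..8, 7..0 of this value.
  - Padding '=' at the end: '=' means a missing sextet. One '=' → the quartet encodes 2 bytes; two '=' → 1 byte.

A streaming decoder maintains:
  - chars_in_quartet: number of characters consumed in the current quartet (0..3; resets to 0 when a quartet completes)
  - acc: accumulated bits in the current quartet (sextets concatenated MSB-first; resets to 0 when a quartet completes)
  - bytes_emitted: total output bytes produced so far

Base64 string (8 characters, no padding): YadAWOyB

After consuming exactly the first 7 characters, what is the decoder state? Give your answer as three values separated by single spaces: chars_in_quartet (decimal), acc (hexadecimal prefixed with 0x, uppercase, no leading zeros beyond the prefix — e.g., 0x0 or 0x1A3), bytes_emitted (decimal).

After char 0 ('Y'=24): chars_in_quartet=1 acc=0x18 bytes_emitted=0
After char 1 ('a'=26): chars_in_quartet=2 acc=0x61A bytes_emitted=0
After char 2 ('d'=29): chars_in_quartet=3 acc=0x1869D bytes_emitted=0
After char 3 ('A'=0): chars_in_quartet=4 acc=0x61A740 -> emit 61 A7 40, reset; bytes_emitted=3
After char 4 ('W'=22): chars_in_quartet=1 acc=0x16 bytes_emitted=3
After char 5 ('O'=14): chars_in_quartet=2 acc=0x58E bytes_emitted=3
After char 6 ('y'=50): chars_in_quartet=3 acc=0x163B2 bytes_emitted=3

Answer: 3 0x163B2 3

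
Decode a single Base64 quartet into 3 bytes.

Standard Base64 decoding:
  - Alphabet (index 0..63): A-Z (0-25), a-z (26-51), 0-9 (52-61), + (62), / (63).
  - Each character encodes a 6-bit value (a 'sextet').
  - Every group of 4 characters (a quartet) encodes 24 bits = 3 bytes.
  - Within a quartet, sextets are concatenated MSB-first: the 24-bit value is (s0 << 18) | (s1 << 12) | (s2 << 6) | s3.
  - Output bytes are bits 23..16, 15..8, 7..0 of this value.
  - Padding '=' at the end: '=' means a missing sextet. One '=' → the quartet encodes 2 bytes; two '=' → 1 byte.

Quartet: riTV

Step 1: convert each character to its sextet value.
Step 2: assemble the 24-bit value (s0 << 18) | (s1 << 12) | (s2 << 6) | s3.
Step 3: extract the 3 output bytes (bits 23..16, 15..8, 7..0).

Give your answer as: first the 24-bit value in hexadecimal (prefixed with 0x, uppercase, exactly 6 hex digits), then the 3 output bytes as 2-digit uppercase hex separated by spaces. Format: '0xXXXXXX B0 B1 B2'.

Answer: 0xAE24D5 AE 24 D5

Derivation:
Sextets: r=43, i=34, T=19, V=21
24-bit: (43<<18) | (34<<12) | (19<<6) | 21
      = 0xAC0000 | 0x022000 | 0x0004C0 | 0x000015
      = 0xAE24D5
Bytes: (v>>16)&0xFF=AE, (v>>8)&0xFF=24, v&0xFF=D5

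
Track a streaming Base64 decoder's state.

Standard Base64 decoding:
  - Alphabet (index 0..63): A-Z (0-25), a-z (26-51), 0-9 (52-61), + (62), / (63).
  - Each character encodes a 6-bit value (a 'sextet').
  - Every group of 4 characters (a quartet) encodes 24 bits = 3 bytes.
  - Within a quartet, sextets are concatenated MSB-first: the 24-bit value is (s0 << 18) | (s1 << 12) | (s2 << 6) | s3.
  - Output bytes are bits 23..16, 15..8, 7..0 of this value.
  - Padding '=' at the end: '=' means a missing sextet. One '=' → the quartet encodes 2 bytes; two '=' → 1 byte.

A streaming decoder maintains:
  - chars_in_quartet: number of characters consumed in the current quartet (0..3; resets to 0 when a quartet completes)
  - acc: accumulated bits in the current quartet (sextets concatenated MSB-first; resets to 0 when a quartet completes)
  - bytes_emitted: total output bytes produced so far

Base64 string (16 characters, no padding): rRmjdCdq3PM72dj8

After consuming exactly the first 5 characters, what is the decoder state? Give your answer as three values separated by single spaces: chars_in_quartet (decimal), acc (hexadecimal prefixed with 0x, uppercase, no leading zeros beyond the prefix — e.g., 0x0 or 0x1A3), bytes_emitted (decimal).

Answer: 1 0x1D 3

Derivation:
After char 0 ('r'=43): chars_in_quartet=1 acc=0x2B bytes_emitted=0
After char 1 ('R'=17): chars_in_quartet=2 acc=0xAD1 bytes_emitted=0
After char 2 ('m'=38): chars_in_quartet=3 acc=0x2B466 bytes_emitted=0
After char 3 ('j'=35): chars_in_quartet=4 acc=0xAD19A3 -> emit AD 19 A3, reset; bytes_emitted=3
After char 4 ('d'=29): chars_in_quartet=1 acc=0x1D bytes_emitted=3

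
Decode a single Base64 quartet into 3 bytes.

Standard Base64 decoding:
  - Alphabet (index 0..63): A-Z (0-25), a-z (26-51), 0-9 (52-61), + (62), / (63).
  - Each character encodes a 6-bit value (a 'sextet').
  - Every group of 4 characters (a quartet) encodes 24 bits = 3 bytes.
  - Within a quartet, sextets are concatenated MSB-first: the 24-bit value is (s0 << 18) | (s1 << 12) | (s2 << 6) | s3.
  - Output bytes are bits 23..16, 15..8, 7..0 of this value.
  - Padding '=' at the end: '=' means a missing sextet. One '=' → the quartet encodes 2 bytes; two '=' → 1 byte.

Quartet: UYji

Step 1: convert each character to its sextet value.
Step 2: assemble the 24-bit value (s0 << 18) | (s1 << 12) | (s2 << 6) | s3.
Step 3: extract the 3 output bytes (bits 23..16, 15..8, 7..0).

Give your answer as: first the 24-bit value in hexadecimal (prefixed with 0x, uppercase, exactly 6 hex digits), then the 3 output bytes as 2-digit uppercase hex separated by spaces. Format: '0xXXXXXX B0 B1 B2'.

Answer: 0x5188E2 51 88 E2

Derivation:
Sextets: U=20, Y=24, j=35, i=34
24-bit: (20<<18) | (24<<12) | (35<<6) | 34
      = 0x500000 | 0x018000 | 0x0008C0 | 0x000022
      = 0x5188E2
Bytes: (v>>16)&0xFF=51, (v>>8)&0xFF=88, v&0xFF=E2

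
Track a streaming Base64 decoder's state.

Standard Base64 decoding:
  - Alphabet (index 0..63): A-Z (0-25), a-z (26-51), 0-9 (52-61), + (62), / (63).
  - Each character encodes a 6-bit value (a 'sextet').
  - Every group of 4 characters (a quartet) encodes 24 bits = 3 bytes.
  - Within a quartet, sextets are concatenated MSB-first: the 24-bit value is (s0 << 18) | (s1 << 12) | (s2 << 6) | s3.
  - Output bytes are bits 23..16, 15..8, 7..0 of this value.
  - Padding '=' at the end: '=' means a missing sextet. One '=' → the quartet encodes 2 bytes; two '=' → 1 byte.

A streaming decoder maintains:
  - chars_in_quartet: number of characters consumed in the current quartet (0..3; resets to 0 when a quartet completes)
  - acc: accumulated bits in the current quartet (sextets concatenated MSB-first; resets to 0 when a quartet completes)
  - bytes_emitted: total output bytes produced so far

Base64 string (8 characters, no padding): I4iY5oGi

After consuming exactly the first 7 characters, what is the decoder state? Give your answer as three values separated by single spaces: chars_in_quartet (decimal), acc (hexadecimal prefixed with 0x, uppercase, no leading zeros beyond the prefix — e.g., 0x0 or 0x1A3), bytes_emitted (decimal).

After char 0 ('I'=8): chars_in_quartet=1 acc=0x8 bytes_emitted=0
After char 1 ('4'=56): chars_in_quartet=2 acc=0x238 bytes_emitted=0
After char 2 ('i'=34): chars_in_quartet=3 acc=0x8E22 bytes_emitted=0
After char 3 ('Y'=24): chars_in_quartet=4 acc=0x238898 -> emit 23 88 98, reset; bytes_emitted=3
After char 4 ('5'=57): chars_in_quartet=1 acc=0x39 bytes_emitted=3
After char 5 ('o'=40): chars_in_quartet=2 acc=0xE68 bytes_emitted=3
After char 6 ('G'=6): chars_in_quartet=3 acc=0x39A06 bytes_emitted=3

Answer: 3 0x39A06 3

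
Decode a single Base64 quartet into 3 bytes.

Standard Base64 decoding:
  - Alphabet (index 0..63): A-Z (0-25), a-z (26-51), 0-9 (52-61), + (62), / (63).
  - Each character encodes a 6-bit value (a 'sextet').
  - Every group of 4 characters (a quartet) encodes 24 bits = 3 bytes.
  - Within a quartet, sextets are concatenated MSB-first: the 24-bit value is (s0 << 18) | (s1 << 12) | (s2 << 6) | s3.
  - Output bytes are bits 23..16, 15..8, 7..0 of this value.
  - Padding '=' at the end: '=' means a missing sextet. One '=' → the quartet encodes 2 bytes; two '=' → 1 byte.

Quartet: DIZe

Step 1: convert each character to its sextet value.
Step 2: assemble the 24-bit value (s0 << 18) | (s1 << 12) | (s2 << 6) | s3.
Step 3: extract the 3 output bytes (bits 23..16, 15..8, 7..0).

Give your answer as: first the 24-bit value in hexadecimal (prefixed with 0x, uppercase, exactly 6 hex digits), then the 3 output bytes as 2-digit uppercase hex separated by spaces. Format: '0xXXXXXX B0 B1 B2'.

Sextets: D=3, I=8, Z=25, e=30
24-bit: (3<<18) | (8<<12) | (25<<6) | 30
      = 0x0C0000 | 0x008000 | 0x000640 | 0x00001E
      = 0x0C865E
Bytes: (v>>16)&0xFF=0C, (v>>8)&0xFF=86, v&0xFF=5E

Answer: 0x0C865E 0C 86 5E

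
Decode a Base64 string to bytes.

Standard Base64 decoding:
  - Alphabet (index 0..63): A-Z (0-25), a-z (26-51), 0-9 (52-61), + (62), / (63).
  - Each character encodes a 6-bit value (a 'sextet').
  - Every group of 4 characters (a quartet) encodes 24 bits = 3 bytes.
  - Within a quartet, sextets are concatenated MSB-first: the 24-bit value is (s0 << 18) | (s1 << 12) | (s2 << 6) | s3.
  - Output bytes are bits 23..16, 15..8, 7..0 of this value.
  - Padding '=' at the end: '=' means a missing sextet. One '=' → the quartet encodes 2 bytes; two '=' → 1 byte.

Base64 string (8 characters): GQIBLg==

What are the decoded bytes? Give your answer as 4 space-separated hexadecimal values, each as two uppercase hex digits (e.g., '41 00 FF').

After char 0 ('G'=6): chars_in_quartet=1 acc=0x6 bytes_emitted=0
After char 1 ('Q'=16): chars_in_quartet=2 acc=0x190 bytes_emitted=0
After char 2 ('I'=8): chars_in_quartet=3 acc=0x6408 bytes_emitted=0
After char 3 ('B'=1): chars_in_quartet=4 acc=0x190201 -> emit 19 02 01, reset; bytes_emitted=3
After char 4 ('L'=11): chars_in_quartet=1 acc=0xB bytes_emitted=3
After char 5 ('g'=32): chars_in_quartet=2 acc=0x2E0 bytes_emitted=3
Padding '==': partial quartet acc=0x2E0 -> emit 2E; bytes_emitted=4

Answer: 19 02 01 2E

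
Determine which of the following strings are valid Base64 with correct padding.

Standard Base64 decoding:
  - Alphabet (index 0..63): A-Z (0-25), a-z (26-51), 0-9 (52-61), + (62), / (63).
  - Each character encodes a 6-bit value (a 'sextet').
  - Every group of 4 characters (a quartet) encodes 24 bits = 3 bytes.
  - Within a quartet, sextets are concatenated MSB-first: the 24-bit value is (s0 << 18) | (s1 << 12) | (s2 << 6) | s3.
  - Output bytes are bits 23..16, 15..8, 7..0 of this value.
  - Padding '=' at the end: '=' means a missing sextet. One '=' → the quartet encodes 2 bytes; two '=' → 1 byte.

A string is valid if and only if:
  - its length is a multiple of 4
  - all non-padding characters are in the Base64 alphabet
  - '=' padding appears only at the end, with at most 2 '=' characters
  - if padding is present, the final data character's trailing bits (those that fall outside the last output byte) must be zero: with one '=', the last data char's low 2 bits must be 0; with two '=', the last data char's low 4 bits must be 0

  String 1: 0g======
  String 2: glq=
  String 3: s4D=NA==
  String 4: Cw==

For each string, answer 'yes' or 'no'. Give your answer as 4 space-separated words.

String 1: '0g======' → invalid (6 pad chars (max 2))
String 2: 'glq=' → invalid (bad trailing bits)
String 3: 's4D=NA==' → invalid (bad char(s): ['=']; '=' in middle)
String 4: 'Cw==' → valid

Answer: no no no yes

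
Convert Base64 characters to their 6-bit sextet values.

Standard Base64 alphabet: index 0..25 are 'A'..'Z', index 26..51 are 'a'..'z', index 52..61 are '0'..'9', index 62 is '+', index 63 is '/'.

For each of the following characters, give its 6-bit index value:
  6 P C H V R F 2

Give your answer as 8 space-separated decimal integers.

Answer: 58 15 2 7 21 17 5 54

Derivation:
'6': 0..9 range, 52 + ord('6') − ord('0') = 58
'P': A..Z range, ord('P') − ord('A') = 15
'C': A..Z range, ord('C') − ord('A') = 2
'H': A..Z range, ord('H') − ord('A') = 7
'V': A..Z range, ord('V') − ord('A') = 21
'R': A..Z range, ord('R') − ord('A') = 17
'F': A..Z range, ord('F') − ord('A') = 5
'2': 0..9 range, 52 + ord('2') − ord('0') = 54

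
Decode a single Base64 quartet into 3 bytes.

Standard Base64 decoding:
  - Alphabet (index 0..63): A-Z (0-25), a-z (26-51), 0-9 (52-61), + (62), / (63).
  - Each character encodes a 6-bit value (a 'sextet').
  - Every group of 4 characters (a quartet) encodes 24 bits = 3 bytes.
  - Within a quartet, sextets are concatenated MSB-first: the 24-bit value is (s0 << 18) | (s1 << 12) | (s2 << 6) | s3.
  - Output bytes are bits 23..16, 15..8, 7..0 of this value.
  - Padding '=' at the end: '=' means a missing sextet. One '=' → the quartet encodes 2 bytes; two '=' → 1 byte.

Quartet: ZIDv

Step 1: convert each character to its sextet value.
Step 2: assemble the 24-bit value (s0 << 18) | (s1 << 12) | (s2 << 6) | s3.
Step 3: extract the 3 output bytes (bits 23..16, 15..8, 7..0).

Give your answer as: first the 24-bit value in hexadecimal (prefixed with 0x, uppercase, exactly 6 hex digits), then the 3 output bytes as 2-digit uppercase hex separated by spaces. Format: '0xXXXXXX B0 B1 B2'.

Sextets: Z=25, I=8, D=3, v=47
24-bit: (25<<18) | (8<<12) | (3<<6) | 47
      = 0x640000 | 0x008000 | 0x0000C0 | 0x00002F
      = 0x6480EF
Bytes: (v>>16)&0xFF=64, (v>>8)&0xFF=80, v&0xFF=EF

Answer: 0x6480EF 64 80 EF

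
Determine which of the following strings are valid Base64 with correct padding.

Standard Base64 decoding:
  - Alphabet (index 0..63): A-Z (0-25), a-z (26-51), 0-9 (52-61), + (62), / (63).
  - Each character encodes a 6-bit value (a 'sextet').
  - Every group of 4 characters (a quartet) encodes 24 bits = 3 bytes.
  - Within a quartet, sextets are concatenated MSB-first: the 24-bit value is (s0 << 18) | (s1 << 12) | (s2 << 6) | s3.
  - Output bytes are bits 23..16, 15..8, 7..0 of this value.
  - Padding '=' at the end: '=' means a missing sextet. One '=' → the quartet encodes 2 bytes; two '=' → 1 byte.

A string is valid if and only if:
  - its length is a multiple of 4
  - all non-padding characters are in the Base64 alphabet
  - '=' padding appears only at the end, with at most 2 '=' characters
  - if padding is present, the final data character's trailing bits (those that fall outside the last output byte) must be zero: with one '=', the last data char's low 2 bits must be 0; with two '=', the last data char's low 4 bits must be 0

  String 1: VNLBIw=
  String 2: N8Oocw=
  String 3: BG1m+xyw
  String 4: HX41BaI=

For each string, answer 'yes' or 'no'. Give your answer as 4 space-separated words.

Answer: no no yes yes

Derivation:
String 1: 'VNLBIw=' → invalid (len=7 not mult of 4)
String 2: 'N8Oocw=' → invalid (len=7 not mult of 4)
String 3: 'BG1m+xyw' → valid
String 4: 'HX41BaI=' → valid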